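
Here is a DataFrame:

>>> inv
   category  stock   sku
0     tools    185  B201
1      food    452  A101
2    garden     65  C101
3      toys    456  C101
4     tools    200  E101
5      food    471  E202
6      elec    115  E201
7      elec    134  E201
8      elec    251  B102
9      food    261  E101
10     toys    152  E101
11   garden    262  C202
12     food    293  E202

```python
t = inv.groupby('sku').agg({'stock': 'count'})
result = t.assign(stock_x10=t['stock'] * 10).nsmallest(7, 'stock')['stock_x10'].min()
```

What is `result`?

group by sku, count of stock:
      stock
sku        
A101      1
B102      1
B201      1
C101      2
C202      1
E101      3
E201      2
E202      2
add column stock_x10 = t['stock'] * 10:
      stock  stock_x10
sku                   
A101      1         10
B102      1         10
B201      1         10
C101      2         20
C202      1         10
E101      3         30
E201      2         20
E202      2         20
take 7 rows with smallest stock:
      stock  stock_x10
sku                   
A101      1         10
B102      1         10
B201      1         10
C202      1         10
C101      2         20
E201      2         20
E202      2         20

10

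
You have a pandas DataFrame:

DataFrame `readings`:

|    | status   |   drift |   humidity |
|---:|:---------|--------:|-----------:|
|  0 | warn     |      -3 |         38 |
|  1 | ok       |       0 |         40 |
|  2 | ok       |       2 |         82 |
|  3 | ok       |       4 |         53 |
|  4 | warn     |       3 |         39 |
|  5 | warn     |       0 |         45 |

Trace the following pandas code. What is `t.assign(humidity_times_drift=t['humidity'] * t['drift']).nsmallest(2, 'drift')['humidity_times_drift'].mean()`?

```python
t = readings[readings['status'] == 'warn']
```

filter rows where status == 'warn':
  status  drift  humidity
0   warn     -3        38
4   warn      3        39
5   warn      0        45
add column humidity_times_drift = t['humidity'] * t['drift']:
  status  drift  humidity  humidity_times_drift
0   warn     -3        38                  -114
4   warn      3        39                   117
5   warn      0        45                     0
take 2 rows with smallest drift:
  status  drift  humidity  humidity_times_drift
0   warn     -3        38                  -114
5   warn      0        45                     0

-57.0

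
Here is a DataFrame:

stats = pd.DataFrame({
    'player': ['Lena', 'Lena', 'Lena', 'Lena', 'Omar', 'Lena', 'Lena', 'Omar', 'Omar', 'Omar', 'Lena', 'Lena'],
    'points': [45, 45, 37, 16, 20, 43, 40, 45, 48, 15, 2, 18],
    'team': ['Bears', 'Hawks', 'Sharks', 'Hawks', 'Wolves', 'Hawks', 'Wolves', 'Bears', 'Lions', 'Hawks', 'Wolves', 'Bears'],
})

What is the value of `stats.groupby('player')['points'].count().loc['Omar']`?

4

group by player, count of points:
player
Lena    8
Omar    4
Name: points, dtype: int64
Hence 4.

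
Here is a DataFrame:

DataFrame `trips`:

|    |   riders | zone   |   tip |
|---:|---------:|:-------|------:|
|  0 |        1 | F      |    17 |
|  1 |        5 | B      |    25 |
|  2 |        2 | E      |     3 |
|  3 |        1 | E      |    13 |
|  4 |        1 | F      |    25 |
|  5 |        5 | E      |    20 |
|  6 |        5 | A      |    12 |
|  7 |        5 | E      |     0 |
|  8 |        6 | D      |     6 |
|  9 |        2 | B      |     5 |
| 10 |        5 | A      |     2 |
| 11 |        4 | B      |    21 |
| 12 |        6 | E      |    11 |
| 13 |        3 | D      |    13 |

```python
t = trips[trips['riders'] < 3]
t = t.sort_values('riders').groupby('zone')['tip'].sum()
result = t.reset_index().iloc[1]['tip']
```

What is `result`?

filter rows where riders < 3:
   riders zone  tip
0       1    F   17
2       2    E    3
3       1    E   13
4       1    F   25
9       2    B    5
sort by riders:
   riders zone  tip
0       1    F   17
3       1    E   13
4       1    F   25
2       2    E    3
9       2    B    5
group by zone, sum of tip:
zone
B     5
E    16
F    42
Name: tip, dtype: int64
reset_index():
  zone  tip
0    B    5
1    E   16
2    F   42
The value at position 1, column 'tip' is 16.

16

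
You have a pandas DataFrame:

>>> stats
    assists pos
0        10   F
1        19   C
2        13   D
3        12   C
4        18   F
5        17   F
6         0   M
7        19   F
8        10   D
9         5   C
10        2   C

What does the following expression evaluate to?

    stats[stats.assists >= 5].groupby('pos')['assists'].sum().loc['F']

filter rows where assists >= 5:
   assists pos
0       10   F
1       19   C
2       13   D
3       12   C
4       18   F
5       17   F
7       19   F
8       10   D
9        5   C
group by pos, sum of assists:
pos
C    36
D    23
F    64
Name: assists, dtype: int64
Then the value at index 'F': 64

64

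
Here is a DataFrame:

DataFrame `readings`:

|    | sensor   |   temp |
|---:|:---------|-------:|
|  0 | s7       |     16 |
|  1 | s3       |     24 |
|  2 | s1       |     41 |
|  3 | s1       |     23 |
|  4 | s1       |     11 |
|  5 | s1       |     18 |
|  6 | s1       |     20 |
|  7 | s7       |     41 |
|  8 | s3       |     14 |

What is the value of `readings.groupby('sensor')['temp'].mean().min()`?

group by sensor, mean of temp:
sensor
s1    22.6
s3    19.0
s7    28.5
Name: temp, dtype: float64
min of the resulting series → 19.0

19.0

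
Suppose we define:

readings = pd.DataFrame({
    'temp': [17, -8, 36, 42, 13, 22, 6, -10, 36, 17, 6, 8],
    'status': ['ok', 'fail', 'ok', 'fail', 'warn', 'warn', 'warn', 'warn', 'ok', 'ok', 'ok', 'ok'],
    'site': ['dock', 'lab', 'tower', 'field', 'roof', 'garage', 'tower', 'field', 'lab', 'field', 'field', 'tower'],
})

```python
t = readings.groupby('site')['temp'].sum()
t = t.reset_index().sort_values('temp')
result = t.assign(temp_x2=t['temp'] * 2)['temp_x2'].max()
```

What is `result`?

group by site, sum of temp:
site
dock      17
field     55
garage    22
lab       28
roof      13
tower     50
Name: temp, dtype: int64
reset_index():
     site  temp
0    dock    17
1   field    55
2  garage    22
3     lab    28
4    roof    13
5   tower    50
sort by temp:
     site  temp
4    roof    13
0    dock    17
2  garage    22
3     lab    28
5   tower    50
1   field    55
add column temp_x2 = t['temp'] * 2:
     site  temp  temp_x2
4    roof    13       26
0    dock    17       34
2  garage    22       44
3     lab    28       56
5   tower    50      100
1   field    55      110
Then the max of column 'temp_x2': 110

110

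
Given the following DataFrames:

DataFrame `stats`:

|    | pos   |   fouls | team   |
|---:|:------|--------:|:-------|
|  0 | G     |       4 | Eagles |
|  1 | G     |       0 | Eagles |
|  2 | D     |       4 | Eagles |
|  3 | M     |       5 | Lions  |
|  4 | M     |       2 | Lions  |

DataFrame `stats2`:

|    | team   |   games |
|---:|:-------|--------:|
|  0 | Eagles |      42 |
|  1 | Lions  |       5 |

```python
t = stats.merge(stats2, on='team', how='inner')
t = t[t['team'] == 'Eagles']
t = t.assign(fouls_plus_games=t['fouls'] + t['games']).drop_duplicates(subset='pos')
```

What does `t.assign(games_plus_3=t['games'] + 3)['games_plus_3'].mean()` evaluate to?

merge on 'team' (how='inner') → 5 rows:
  pos  fouls    team  games
0   G      4  Eagles     42
1   G      0  Eagles     42
2   D      4  Eagles     42
3   M      5   Lions      5
4   M      2   Lions      5
filter rows where team == 'Eagles':
  pos  fouls    team  games
0   G      4  Eagles     42
1   G      0  Eagles     42
2   D      4  Eagles     42
add column fouls_plus_games = t['fouls'] + t['games']:
  pos  fouls    team  games  fouls_plus_games
0   G      4  Eagles     42                46
1   G      0  Eagles     42                42
2   D      4  Eagles     42                46
drop duplicate pos (keep=first):
  pos  fouls    team  games  fouls_plus_games
0   G      4  Eagles     42                46
2   D      4  Eagles     42                46
add column games_plus_3 = t['games'] + 3:
  pos  fouls    team  games  fouls_plus_games  games_plus_3
0   G      4  Eagles     42                46            45
2   D      4  Eagles     42                46            45

45.0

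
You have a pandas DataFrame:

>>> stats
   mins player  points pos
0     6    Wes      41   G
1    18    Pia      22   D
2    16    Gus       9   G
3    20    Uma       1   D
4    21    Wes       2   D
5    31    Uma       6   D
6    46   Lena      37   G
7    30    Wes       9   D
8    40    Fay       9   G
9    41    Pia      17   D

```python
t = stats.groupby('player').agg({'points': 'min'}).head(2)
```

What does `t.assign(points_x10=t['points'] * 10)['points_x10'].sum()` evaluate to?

180

group by player, min of points:
        points
player        
Fay          9
Gus          9
Lena        37
Pia         17
Uma          1
Wes          2
take first 2 rows:
        points
player        
Fay          9
Gus          9
add column points_x10 = t['points'] * 10:
        points  points_x10
player                    
Fay          9          90
Gus          9          90
The sum of column 'points_x10' is 180.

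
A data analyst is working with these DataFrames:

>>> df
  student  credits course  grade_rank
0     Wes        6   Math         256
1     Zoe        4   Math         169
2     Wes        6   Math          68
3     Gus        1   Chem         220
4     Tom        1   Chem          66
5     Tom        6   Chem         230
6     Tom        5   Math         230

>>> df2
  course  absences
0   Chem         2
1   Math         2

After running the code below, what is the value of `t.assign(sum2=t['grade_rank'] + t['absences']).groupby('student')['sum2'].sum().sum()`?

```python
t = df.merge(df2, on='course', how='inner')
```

1253

merge on 'course' (how='inner') → 7 rows:
  student  credits course  grade_rank  absences
0     Wes        6   Math         256         2
1     Zoe        4   Math         169         2
2     Wes        6   Math          68         2
3     Gus        1   Chem         220         2
4     Tom        1   Chem          66         2
5     Tom        6   Chem         230         2
6     Tom        5   Math         230         2
add column sum2 = t['grade_rank'] + t['absences']:
  student  credits course  grade_rank  absences  sum2
0     Wes        6   Math         256         2   258
1     Zoe        4   Math         169         2   171
2     Wes        6   Math          68         2    70
3     Gus        1   Chem         220         2   222
4     Tom        1   Chem          66         2    68
5     Tom        6   Chem         230         2   232
6     Tom        5   Math         230         2   232
group by student, sum of sum2:
student
Gus    222
Tom    532
Wes    328
Zoe    171
Name: sum2, dtype: int64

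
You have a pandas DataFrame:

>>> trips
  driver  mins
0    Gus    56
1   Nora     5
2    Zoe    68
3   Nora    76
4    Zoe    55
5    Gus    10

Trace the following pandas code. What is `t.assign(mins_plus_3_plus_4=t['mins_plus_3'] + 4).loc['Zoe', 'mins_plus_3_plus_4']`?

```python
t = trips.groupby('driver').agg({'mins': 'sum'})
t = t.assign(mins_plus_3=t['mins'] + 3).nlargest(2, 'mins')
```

130

group by driver, sum of mins:
        mins
driver      
Gus       66
Nora      81
Zoe      123
add column mins_plus_3 = t['mins'] + 3:
        mins  mins_plus_3
driver                   
Gus       66           69
Nora      81           84
Zoe      123          126
take 2 rows with largest mins:
        mins  mins_plus_3
driver                   
Zoe      123          126
Nora      81           84
add column mins_plus_3_plus_4 = t['mins_plus_3'] + 4:
        mins  mins_plus_3  mins_plus_3_plus_4
driver                                       
Zoe      123          126                 130
Nora      81           84                  88
value at row 'Zoe', column 'mins_plus_3_plus_4' → 130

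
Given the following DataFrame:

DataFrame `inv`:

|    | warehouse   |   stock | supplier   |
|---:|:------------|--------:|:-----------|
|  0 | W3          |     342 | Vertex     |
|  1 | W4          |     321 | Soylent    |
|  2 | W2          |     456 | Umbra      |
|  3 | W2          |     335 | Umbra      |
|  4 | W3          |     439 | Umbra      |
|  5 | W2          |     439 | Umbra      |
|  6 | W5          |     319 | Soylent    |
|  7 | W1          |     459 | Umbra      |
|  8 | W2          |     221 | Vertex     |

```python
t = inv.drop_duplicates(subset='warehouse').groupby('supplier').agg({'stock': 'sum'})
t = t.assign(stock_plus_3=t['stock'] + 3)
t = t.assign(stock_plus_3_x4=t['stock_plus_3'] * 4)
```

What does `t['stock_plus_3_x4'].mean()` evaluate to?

2541.33333333

drop duplicate warehouse (keep=first):
  warehouse  stock supplier
0        W3    342   Vertex
1        W4    321  Soylent
2        W2    456    Umbra
6        W5    319  Soylent
7        W1    459    Umbra
group by supplier, sum of stock:
          stock
supplier       
Soylent     640
Umbra       915
Vertex      342
add column stock_plus_3 = t['stock'] + 3:
          stock  stock_plus_3
supplier                     
Soylent     640           643
Umbra       915           918
Vertex      342           345
add column stock_plus_3_x4 = t['stock_plus_3'] * 4:
          stock  stock_plus_3  stock_plus_3_x4
supplier                                      
Soylent     640           643             2572
Umbra       915           918             3672
Vertex      342           345             1380
The mean of column 'stock_plus_3_x4' is 2541.33333333.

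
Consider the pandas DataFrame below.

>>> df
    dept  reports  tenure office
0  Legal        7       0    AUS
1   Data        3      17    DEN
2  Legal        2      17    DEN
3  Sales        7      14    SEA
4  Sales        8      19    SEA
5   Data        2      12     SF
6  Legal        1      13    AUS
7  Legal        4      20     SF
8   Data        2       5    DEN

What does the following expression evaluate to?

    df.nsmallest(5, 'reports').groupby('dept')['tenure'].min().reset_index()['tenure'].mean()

take 5 rows with smallest reports:
    dept  reports  tenure office
6  Legal        1      13    AUS
2  Legal        2      17    DEN
5   Data        2      12     SF
8   Data        2       5    DEN
1   Data        3      17    DEN
group by dept, min of tenure:
dept
Data      5
Legal    13
Name: tenure, dtype: int64
reset_index():
    dept  tenure
0   Data       5
1  Legal      13

9.0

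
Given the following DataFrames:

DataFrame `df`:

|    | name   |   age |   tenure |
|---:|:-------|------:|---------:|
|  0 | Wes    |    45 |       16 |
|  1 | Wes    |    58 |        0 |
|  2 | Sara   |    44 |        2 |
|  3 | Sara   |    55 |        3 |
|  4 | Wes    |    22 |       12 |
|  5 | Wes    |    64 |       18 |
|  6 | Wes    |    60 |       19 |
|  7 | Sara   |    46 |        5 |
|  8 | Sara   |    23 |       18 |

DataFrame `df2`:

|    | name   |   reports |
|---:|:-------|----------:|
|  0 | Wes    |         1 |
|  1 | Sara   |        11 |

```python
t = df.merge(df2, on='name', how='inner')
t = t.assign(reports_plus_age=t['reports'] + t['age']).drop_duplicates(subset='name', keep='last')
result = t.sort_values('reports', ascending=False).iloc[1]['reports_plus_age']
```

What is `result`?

61

merge on 'name' (how='inner') → 9 rows:
   name  age  tenure  reports
0   Wes   45      16        1
1   Wes   58       0        1
2  Sara   44       2       11
3  Sara   55       3       11
4   Wes   22      12        1
5   Wes   64      18        1
6   Wes   60      19        1
7  Sara   46       5       11
8  Sara   23      18       11
add column reports_plus_age = t['reports'] + t['age']:
   name  age  tenure  reports  reports_plus_age
0   Wes   45      16        1                46
1   Wes   58       0        1                59
2  Sara   44       2       11                55
3  Sara   55       3       11                66
4   Wes   22      12        1                23
5   Wes   64      18        1                65
6   Wes   60      19        1                61
7  Sara   46       5       11                57
8  Sara   23      18       11                34
drop duplicate name (keep=last):
   name  age  tenure  reports  reports_plus_age
6   Wes   60      19        1                61
8  Sara   23      18       11                34
sort by reports descending:
   name  age  tenure  reports  reports_plus_age
8  Sara   23      18       11                34
6   Wes   60      19        1                61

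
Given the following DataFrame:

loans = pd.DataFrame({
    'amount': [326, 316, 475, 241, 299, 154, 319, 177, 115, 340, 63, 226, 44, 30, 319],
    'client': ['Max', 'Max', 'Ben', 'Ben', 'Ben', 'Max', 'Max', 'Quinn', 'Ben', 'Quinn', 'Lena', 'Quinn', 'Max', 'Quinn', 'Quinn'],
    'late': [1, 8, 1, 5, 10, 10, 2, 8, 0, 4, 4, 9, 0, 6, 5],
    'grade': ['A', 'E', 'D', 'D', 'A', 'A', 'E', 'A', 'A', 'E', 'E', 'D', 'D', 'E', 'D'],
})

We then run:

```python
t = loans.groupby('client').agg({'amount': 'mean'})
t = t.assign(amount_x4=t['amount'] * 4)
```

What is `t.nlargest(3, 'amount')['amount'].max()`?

group by client, mean of amount:
        amount
client        
Ben      282.5
Lena      63.0
Max      231.8
Quinn    218.4
add column amount_x4 = t['amount'] * 4:
        amount  amount_x4
client                   
Ben      282.5     1130.0
Lena      63.0      252.0
Max      231.8      927.2
Quinn    218.4      873.6
take 3 rows with largest amount:
        amount  amount_x4
client                   
Ben      282.5     1130.0
Max      231.8      927.2
Quinn    218.4      873.6

282.5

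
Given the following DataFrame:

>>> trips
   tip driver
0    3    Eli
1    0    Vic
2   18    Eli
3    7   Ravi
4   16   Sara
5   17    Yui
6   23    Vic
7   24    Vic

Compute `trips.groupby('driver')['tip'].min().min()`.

0

group by driver, min of tip:
driver
Eli      3
Ravi     7
Sara    16
Vic      0
Yui     17
Name: tip, dtype: int64
So min() = 0.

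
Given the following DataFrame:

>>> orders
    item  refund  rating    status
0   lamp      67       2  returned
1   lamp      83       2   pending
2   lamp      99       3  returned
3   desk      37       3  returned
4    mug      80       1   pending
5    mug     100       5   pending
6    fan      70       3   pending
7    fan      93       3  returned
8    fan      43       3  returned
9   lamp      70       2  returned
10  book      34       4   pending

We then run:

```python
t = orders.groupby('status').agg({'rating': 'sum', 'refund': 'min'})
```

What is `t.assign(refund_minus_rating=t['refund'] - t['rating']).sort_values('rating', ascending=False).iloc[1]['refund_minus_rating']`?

group by status: sum(rating), min(refund):
          rating  refund
status                  
pending       15      34
returned      16      37
add column refund_minus_rating = t['refund'] - t['rating']:
          rating  refund  refund_minus_rating
status                                       
pending       15      34                   19
returned      16      37                   21
sort by rating descending:
          rating  refund  refund_minus_rating
status                                       
returned      16      37                   21
pending       15      34                   19
The value at position 1, column 'refund_minus_rating' is 19.

19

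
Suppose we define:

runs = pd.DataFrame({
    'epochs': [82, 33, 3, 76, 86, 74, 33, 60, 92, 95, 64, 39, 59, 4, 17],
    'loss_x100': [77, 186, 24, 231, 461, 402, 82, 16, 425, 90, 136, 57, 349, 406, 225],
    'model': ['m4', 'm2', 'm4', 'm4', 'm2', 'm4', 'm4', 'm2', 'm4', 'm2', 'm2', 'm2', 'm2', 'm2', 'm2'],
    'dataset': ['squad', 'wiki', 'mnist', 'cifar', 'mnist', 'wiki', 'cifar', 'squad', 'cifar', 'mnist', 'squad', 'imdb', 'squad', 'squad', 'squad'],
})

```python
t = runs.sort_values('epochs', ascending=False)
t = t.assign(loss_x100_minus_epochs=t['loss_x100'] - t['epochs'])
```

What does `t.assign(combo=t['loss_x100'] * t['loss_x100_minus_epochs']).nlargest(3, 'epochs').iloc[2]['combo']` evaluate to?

172875

sort by epochs descending:
    epochs  loss_x100 model dataset
9       95         90    m2   mnist
8       92        425    m4   cifar
4       86        461    m2   mnist
0       82         77    m4   squad
3       76        231    m4   cifar
5       74        402    m4    wiki
10      64        136    m2   squad
7       60         16    m2   squad
12      59        349    m2   squad
11      39         57    m2    imdb
1       33        186    m2    wiki
6       33         82    m4   cifar
14      17        225    m2   squad
13       4        406    m2   squad
2        3         24    m4   mnist
add column loss_x100_minus_epochs = t['loss_x100'] - t['epochs']:
    epochs  loss_x100 model dataset  loss_x100_minus_epochs
9       95         90    m2   mnist                      -5
8       92        425    m4   cifar                     333
4       86        461    m2   mnist                     375
0       82         77    m4   squad                      -5
3       76        231    m4   cifar                     155
5       74        402    m4    wiki                     328
10      64        136    m2   squad                      72
7       60         16    m2   squad                     -44
12      59        349    m2   squad                     290
11      39         57    m2    imdb                      18
1       33        186    m2    wiki                     153
6       33         82    m4   cifar                      49
14      17        225    m2   squad                     208
13       4        406    m2   squad                     402
2        3         24    m4   mnist                      21
add column combo = t['loss_x100'] * t['loss_x100_minus_epochs']:
    epochs  loss_x100 model dataset  loss_x100_minus_epochs   combo
9       95         90    m2   mnist                      -5    -450
8       92        425    m4   cifar                     333  141525
4       86        461    m2   mnist                     375  172875
0       82         77    m4   squad                      -5    -385
3       76        231    m4   cifar                     155   35805
5       74        402    m4    wiki                     328  131856
10      64        136    m2   squad                      72    9792
7       60         16    m2   squad                     -44    -704
12      59        349    m2   squad                     290  101210
11      39         57    m2    imdb                      18    1026
1       33        186    m2    wiki                     153   28458
6       33         82    m4   cifar                      49    4018
14      17        225    m2   squad                     208   46800
13       4        406    m2   squad                     402  163212
2        3         24    m4   mnist                      21     504
take 3 rows with largest epochs:
   epochs  loss_x100 model dataset  loss_x100_minus_epochs   combo
9      95         90    m2   mnist                      -5    -450
8      92        425    m4   cifar                     333  141525
4      86        461    m2   mnist                     375  172875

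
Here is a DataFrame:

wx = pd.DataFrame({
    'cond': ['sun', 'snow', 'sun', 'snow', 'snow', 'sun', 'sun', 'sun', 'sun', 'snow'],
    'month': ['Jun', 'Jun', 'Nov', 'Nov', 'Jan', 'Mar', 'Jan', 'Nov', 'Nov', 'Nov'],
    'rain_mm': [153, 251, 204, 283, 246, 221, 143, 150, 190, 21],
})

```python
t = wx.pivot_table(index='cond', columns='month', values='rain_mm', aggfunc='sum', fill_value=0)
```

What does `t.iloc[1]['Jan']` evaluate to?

143

pivot: rows=cond, cols=month, sum(rain_mm):
month  Jan  Jun  Mar  Nov
cond                     
snow   246  251    0  304
sun    143  153  221  544
Taking the value at position 1, column 'Jan' gives 143.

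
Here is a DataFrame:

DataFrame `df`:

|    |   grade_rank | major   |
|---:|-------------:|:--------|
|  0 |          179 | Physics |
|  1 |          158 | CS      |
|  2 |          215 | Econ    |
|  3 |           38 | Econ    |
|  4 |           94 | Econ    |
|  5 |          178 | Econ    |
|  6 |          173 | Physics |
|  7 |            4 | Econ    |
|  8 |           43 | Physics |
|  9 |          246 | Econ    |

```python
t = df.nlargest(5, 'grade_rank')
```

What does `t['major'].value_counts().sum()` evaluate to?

take 5 rows with largest grade_rank:
   grade_rank    major
9         246     Econ
2         215     Econ
0         179  Physics
5         178     Econ
6         173  Physics
value_counts of major:
major
Econ       3
Physics    2
Name: count, dtype: int64

5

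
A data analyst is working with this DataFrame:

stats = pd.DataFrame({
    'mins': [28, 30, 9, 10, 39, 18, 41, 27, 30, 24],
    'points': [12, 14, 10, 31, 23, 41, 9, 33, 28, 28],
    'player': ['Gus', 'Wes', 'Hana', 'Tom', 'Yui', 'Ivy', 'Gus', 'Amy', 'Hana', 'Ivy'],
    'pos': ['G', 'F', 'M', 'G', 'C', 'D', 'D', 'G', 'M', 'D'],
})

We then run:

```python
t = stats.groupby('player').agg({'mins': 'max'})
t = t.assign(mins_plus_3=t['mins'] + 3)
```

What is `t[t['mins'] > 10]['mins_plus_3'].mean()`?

34.8333333333

group by player, max of mins:
        mins
player      
Amy       27
Gus       41
Hana      30
Ivy       24
Tom       10
Wes       30
Yui       39
add column mins_plus_3 = t['mins'] + 3:
        mins  mins_plus_3
player                   
Amy       27           30
Gus       41           44
Hana      30           33
Ivy       24           27
Tom       10           13
Wes       30           33
Yui       39           42
filter rows where mins > 10:
        mins  mins_plus_3
player                   
Amy       27           30
Gus       41           44
Hana      30           33
Ivy       24           27
Wes       30           33
Yui       39           42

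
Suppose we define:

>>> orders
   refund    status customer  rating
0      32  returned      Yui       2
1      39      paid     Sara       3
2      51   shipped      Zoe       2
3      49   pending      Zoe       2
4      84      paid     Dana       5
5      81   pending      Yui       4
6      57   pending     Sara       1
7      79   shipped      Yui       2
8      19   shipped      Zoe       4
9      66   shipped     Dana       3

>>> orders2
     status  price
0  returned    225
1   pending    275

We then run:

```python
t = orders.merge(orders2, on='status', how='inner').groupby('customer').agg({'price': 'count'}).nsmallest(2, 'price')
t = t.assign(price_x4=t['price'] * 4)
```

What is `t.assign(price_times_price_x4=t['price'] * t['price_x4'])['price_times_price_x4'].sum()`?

8

merge on 'status' (how='inner') → 4 rows:
   refund    status customer  rating  price
0      32  returned      Yui       2    225
1      49   pending      Zoe       2    275
2      81   pending      Yui       4    275
3      57   pending     Sara       1    275
group by customer, count of price:
          price
customer       
Sara          1
Yui           2
Zoe           1
take 2 rows with smallest price:
          price
customer       
Sara          1
Zoe           1
add column price_x4 = t['price'] * 4:
          price  price_x4
customer                 
Sara          1         4
Zoe           1         4
add column price_times_price_x4 = t['price'] * t['price_x4']:
          price  price_x4  price_times_price_x4
customer                                       
Sara          1         4                     4
Zoe           1         4                     4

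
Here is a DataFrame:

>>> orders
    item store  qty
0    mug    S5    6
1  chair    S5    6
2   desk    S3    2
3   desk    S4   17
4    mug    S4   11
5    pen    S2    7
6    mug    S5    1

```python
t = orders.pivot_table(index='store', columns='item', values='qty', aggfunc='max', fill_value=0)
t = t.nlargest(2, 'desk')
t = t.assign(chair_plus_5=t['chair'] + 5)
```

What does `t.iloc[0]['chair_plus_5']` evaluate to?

pivot: rows=store, cols=item, max(qty):
item   chair  desk  mug  pen
store                       
S2         0     0    0    7
S3         0     2    0    0
S4         0    17   11    0
S5         6     0    6    0
take 2 rows with largest desk:
item   chair  desk  mug  pen
store                       
S4         0    17   11    0
S3         0     2    0    0
add column chair_plus_5 = t['chair'] + 5:
item   chair  desk  mug  pen  chair_plus_5
store                                     
S4         0    17   11    0             5
S3         0     2    0    0             5

5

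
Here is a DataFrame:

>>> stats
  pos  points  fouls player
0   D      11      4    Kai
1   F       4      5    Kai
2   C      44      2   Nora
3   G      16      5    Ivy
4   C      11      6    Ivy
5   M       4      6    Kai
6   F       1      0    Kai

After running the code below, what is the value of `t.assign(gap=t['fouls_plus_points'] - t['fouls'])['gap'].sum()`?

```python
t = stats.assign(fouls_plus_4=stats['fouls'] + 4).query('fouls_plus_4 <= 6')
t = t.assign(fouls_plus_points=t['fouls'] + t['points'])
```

add column fouls_plus_4 = stats['fouls'] + 4:
  pos  points  fouls player  fouls_plus_4
0   D      11      4    Kai             8
1   F       4      5    Kai             9
2   C      44      2   Nora             6
3   G      16      5    Ivy             9
4   C      11      6    Ivy            10
5   M       4      6    Kai            10
6   F       1      0    Kai             4
filter rows where fouls_plus_4 <= 6:
  pos  points  fouls player  fouls_plus_4
2   C      44      2   Nora             6
6   F       1      0    Kai             4
add column fouls_plus_points = t['fouls'] + t['points']:
  pos  points  fouls player  fouls_plus_4  fouls_plus_points
2   C      44      2   Nora             6                 46
6   F       1      0    Kai             4                  1
add column gap = t['fouls_plus_points'] - t['fouls']:
  pos  points  fouls player  fouls_plus_4  fouls_plus_points  gap
2   C      44      2   Nora             6                 46   44
6   F       1      0    Kai             4                  1    1

45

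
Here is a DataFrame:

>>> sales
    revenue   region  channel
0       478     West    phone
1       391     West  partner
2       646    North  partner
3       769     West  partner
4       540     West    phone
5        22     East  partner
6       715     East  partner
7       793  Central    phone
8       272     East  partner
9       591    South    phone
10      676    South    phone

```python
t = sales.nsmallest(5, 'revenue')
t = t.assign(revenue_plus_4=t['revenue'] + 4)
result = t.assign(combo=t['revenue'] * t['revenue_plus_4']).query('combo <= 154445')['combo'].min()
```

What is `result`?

572

take 5 rows with smallest revenue:
   revenue region  channel
5       22   East  partner
8      272   East  partner
1      391   West  partner
0      478   West    phone
4      540   West    phone
add column revenue_plus_4 = t['revenue'] + 4:
   revenue region  channel  revenue_plus_4
5       22   East  partner              26
8      272   East  partner             276
1      391   West  partner             395
0      478   West    phone             482
4      540   West    phone             544
add column combo = t['revenue'] * t['revenue_plus_4']:
   revenue region  channel  revenue_plus_4   combo
5       22   East  partner              26     572
8      272   East  partner             276   75072
1      391   West  partner             395  154445
0      478   West    phone             482  230396
4      540   West    phone             544  293760
filter rows where combo <= 154445:
   revenue region  channel  revenue_plus_4   combo
5       22   East  partner              26     572
8      272   East  partner             276   75072
1      391   West  partner             395  154445
Finally, min of column 'combo' = 572.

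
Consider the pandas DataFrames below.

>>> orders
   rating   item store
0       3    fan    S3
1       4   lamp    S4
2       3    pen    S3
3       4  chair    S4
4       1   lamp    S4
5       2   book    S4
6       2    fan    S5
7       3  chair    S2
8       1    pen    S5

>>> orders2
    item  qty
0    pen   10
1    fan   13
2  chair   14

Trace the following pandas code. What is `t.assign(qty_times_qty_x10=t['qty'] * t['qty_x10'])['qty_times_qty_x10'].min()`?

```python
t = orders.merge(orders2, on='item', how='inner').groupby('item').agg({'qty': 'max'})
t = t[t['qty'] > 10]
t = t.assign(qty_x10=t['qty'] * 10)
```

1690

merge on 'item' (how='inner') → 6 rows:
   rating   item store  qty
0       3    fan    S3   13
1       3    pen    S3   10
2       4  chair    S4   14
3       2    fan    S5   13
4       3  chair    S2   14
5       1    pen    S5   10
group by item, max of qty:
       qty
item      
chair   14
fan     13
pen     10
filter rows where qty > 10:
       qty
item      
chair   14
fan     13
add column qty_x10 = t['qty'] * 10:
       qty  qty_x10
item               
chair   14      140
fan     13      130
add column qty_times_qty_x10 = t['qty'] * t['qty_x10']:
       qty  qty_x10  qty_times_qty_x10
item                                  
chair   14      140               1960
fan     13      130               1690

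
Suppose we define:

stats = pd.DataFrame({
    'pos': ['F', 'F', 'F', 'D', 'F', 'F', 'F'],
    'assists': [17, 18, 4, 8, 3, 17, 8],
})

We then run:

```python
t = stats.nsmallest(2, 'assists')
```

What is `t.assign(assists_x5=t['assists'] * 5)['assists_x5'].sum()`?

35

take 2 rows with smallest assists:
  pos  assists
4   F        3
2   F        4
add column assists_x5 = t['assists'] * 5:
  pos  assists  assists_x5
4   F        3          15
2   F        4          20
Finally, sum of column 'assists_x5' = 35.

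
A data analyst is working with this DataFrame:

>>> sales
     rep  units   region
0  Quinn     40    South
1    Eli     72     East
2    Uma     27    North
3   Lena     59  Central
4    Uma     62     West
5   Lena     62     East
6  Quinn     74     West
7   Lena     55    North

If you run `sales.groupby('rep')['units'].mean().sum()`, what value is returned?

group by rep, mean of units:
rep
Eli      72.000000
Lena     58.666667
Quinn    57.000000
Uma      44.500000
Name: units, dtype: float64
Hence 232.166666667.

232.166666667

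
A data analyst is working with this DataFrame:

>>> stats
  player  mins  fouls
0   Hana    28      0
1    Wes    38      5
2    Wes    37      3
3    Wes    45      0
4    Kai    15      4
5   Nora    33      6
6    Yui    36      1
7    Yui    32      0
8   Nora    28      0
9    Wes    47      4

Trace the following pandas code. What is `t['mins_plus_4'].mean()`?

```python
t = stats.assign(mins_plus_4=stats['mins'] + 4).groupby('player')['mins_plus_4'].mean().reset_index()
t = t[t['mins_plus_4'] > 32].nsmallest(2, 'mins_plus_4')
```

36.25

add column mins_plus_4 = stats['mins'] + 4:
  player  mins  fouls  mins_plus_4
0   Hana    28      0           32
1    Wes    38      5           42
2    Wes    37      3           41
3    Wes    45      0           49
4    Kai    15      4           19
5   Nora    33      6           37
6    Yui    36      1           40
7    Yui    32      0           36
8   Nora    28      0           32
9    Wes    47      4           51
group by player, mean of mins_plus_4:
player
Hana    32.00
Kai     19.00
Nora    34.50
Wes     45.75
Yui     38.00
Name: mins_plus_4, dtype: float64
reset_index():
  player  mins_plus_4
0   Hana        32.00
1    Kai        19.00
2   Nora        34.50
3    Wes        45.75
4    Yui        38.00
filter rows where mins_plus_4 > 32:
  player  mins_plus_4
2   Nora        34.50
3    Wes        45.75
4    Yui        38.00
take 2 rows with smallest mins_plus_4:
  player  mins_plus_4
2   Nora         34.5
4    Yui         38.0
Taking the mean of column 'mins_plus_4' gives 36.25.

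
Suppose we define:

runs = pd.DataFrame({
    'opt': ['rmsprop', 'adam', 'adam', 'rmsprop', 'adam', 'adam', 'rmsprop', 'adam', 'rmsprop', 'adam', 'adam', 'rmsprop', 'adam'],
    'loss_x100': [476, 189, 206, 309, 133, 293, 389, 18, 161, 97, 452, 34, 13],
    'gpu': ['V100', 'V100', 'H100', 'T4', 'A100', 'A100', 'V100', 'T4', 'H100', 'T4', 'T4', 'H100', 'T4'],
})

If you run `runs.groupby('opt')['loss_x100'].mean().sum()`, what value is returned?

448.925

group by opt, mean of loss_x100:
opt
adam       175.125
rmsprop    273.800
Name: loss_x100, dtype: float64
sum of the resulting series → 448.925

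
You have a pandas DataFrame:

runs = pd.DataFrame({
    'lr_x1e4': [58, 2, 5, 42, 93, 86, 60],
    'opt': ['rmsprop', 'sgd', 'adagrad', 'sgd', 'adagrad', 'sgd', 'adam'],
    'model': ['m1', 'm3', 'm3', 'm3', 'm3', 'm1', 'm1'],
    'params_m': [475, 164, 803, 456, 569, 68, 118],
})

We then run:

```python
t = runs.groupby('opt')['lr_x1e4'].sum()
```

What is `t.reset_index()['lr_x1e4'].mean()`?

86.5

group by opt, sum of lr_x1e4:
opt
adagrad     98
adam        60
rmsprop     58
sgd        130
Name: lr_x1e4, dtype: int64
reset_index():
       opt  lr_x1e4
0  adagrad       98
1     adam       60
2  rmsprop       58
3      sgd      130
So mean() = 86.5.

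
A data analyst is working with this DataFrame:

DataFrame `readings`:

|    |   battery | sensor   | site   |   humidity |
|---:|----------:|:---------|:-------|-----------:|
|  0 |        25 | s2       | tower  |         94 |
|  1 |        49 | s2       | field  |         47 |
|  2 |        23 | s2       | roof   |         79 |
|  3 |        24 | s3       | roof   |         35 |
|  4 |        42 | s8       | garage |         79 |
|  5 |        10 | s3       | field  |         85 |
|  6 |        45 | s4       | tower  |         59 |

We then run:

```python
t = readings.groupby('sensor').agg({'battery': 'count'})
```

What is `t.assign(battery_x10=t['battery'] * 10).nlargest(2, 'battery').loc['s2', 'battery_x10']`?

30

group by sensor, count of battery:
        battery
sensor         
s2            3
s3            2
s4            1
s8            1
add column battery_x10 = t['battery'] * 10:
        battery  battery_x10
sensor                      
s2            3           30
s3            2           20
s4            1           10
s8            1           10
take 2 rows with largest battery:
        battery  battery_x10
sensor                      
s2            3           30
s3            2           20
Then the value at row 's2', column 'battery_x10': 30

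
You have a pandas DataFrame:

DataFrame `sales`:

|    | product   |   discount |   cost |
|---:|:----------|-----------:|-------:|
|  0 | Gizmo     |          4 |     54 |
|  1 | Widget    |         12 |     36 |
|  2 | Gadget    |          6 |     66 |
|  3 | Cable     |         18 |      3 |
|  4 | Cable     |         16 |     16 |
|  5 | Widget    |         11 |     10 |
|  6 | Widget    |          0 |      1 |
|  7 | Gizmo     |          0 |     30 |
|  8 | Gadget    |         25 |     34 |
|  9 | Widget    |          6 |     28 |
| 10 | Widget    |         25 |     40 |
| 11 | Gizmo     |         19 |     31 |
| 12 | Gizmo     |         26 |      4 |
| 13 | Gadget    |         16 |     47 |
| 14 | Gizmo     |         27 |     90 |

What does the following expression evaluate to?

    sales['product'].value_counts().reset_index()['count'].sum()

15

value_counts of product:
product
Gizmo     5
Widget    5
Gadget    3
Cable     2
Name: count, dtype: int64
reset_index():
  product  count
0   Gizmo      5
1  Widget      5
2  Gadget      3
3   Cable      2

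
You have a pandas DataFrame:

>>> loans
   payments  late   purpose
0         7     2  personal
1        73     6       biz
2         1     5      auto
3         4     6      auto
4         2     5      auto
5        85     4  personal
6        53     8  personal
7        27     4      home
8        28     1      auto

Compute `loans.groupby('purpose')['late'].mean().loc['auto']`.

4.25

group by purpose, mean of late:
purpose
auto        4.250000
biz         6.000000
home        4.000000
personal    4.666667
Name: late, dtype: float64
Hence 4.25.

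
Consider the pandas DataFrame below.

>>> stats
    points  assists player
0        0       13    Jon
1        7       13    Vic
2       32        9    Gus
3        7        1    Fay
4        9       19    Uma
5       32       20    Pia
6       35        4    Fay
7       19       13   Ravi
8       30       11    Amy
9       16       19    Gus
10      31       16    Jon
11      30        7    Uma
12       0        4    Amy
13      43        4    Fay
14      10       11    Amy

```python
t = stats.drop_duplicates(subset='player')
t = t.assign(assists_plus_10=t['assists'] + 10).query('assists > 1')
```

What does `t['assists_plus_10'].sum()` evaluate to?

168

drop duplicate player (keep=first):
   points  assists player
0       0       13    Jon
1       7       13    Vic
2      32        9    Gus
3       7        1    Fay
4       9       19    Uma
5      32       20    Pia
7      19       13   Ravi
8      30       11    Amy
add column assists_plus_10 = t['assists'] + 10:
   points  assists player  assists_plus_10
0       0       13    Jon               23
1       7       13    Vic               23
2      32        9    Gus               19
3       7        1    Fay               11
4       9       19    Uma               29
5      32       20    Pia               30
7      19       13   Ravi               23
8      30       11    Amy               21
filter rows where assists > 1:
   points  assists player  assists_plus_10
0       0       13    Jon               23
1       7       13    Vic               23
2      32        9    Gus               19
4       9       19    Uma               29
5      32       20    Pia               30
7      19       13   Ravi               23
8      30       11    Amy               21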